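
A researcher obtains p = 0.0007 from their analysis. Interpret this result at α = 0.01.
Since p = 0.0007 < α = 0.01, reject H₀.
There is sufficient evidence to reject the null hypothesis; the result is statistically significant at the 0.01 level.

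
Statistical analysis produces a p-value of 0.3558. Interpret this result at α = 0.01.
Since p = 0.3558 > α = 0.01, fail to reject H₀.
There is insufficient evidence to reject the null hypothesis; the result is not statistically significant at the 0.01 level.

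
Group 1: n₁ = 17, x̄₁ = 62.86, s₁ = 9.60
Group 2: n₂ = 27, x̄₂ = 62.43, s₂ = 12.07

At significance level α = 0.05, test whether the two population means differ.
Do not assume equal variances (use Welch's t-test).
Welch's two-sample t-test:
H₀: μ₁ = μ₂
H₁: μ₁ ≠ μ₂
s₁²/n₁ = 9.60²/17 = 5.4212,  s₂²/n₂ = 12.07²/27 = 5.3957
SE = √(s₁²/n₁ + s₂²/n₂) = √(5.4212 + 5.3957) = 3.2889
df (Welch-Satterthwaite) = (s₁²/n₁ + s₂²/n₂)² / [(s₁²/n₁)²/(n₁-1) + (s₂²/n₂)²/(n₂-1)] ≈ 39.57
t = (x̄₁ - x̄₂) / SE = (62.86 - 62.43) / 3.2889 = 0.43 / 3.2889 = 0.131
p-value = 0.8966

Since p-value > α = 0.05, we fail to reject H₀.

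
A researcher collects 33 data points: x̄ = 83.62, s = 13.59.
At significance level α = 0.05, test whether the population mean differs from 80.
One-sample t-test:
H₀: μ = 80
H₁: μ ≠ 80
df = n - 1 = 32
t = (x̄ - μ₀) / (s/√n) = (83.62 - 80) / (13.59/√33) = 1.530
p-value = 0.1358

Since p-value > α = 0.05, we fail to reject H₀.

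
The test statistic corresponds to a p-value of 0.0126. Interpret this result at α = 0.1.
Since p = 0.0126 < α = 0.1, reject H₀.
There is sufficient evidence to reject the null hypothesis; the result is statistically significant at the 0.1 level.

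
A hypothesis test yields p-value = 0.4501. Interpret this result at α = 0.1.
Since p = 0.4501 > α = 0.1, fail to reject H₀.
There is insufficient evidence to reject the null hypothesis; the result is not statistically significant at the 0.1 level.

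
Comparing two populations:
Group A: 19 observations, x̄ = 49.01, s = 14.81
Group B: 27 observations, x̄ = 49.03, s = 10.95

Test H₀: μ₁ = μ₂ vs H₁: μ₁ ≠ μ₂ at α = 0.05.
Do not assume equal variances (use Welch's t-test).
Welch's two-sample t-test:
H₀: μ₁ = μ₂
H₁: μ₁ ≠ μ₂
s₁²/n₁ = 14.81²/19 = 11.5440,  s₂²/n₂ = 10.95²/27 = 4.4408
SE = √(s₁²/n₁ + s₂²/n₂) = √(11.5440 + 4.4408) = 3.9981
df (Welch-Satterthwaite) = (s₁²/n₁ + s₂²/n₂)² / [(s₁²/n₁)²/(n₁-1) + (s₂²/n₂)²/(n₂-1)] ≈ 31.31
t = (x̄₁ - x̄₂) / SE = (49.01 - 49.03) / 3.9981 = -0.02 / 3.9981 = -0.005
p-value = 0.9960

Since p-value > α = 0.05, we fail to reject H₀.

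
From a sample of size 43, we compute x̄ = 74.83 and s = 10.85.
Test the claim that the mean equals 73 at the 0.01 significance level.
One-sample t-test:
H₀: μ = 73
H₁: μ ≠ 73
df = n - 1 = 42
t = (x̄ - μ₀) / (s/√n) = (74.83 - 73) / (10.85/√43) = 1.106
p-value = 0.2750

Since p-value > α = 0.01, we fail to reject H₀.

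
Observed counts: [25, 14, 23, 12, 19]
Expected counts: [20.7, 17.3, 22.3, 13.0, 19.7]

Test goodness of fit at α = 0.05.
Chi-square goodness of fit test:
H₀: observed counts match expected distribution
H₁: observed counts differ from expected distribution
df = k - 1 = 4
χ² = Σ(O - E)²/E
   = (25 - 20.7)²/20.7 + (14 - 17.3)²/17.3 + (23 - 22.3)²/22.3 + (12 - 13.0)²/13.0 + (19 - 19.7)²/19.7
   = 0.893 + 0.629 + 0.022 + 0.077 + 0.025
   = 1.65
p-value = 0.8004

Since p-value > α = 0.05, we fail to reject H₀.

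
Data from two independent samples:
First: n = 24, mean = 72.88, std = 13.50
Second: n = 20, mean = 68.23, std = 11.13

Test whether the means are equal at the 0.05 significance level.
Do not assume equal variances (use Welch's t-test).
Welch's two-sample t-test:
H₀: μ₁ = μ₂
H₁: μ₁ ≠ μ₂
s₁²/n₁ = 13.50²/24 = 7.5938,  s₂²/n₂ = 11.13²/20 = 6.1938
SE = √(s₁²/n₁ + s₂²/n₂) = √(7.5938 + 6.1938) = 3.7132
df (Welch-Satterthwaite) = (s₁²/n₁ + s₂²/n₂)² / [(s₁²/n₁)²/(n₁-1) + (s₂²/n₂)²/(n₂-1)] ≈ 42.00
t = (x̄₁ - x̄₂) / SE = (72.88 - 68.23) / 3.7132 = 4.65 / 3.7132 = 1.252
p-value = 0.2174

Since p-value > α = 0.05, we fail to reject H₀.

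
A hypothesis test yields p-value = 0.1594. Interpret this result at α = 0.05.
Since p = 0.1594 > α = 0.05, fail to reject H₀.
There is insufficient evidence to reject the null hypothesis; the result is not statistically significant at the 0.05 level.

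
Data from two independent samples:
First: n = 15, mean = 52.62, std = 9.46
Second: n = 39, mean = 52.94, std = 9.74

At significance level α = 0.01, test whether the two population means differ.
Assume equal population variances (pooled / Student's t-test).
Student's two-sample t-test (equal variances):
H₀: μ₁ = μ₂
H₁: μ₁ ≠ μ₂
df = n₁ + n₂ - 2 = 52
Pooled variance s_p² = [(n₁-1)s₁² + (n₂-1)s₂²] / (n₁ + n₂ - 2) = [(14)(9.46²) + (38)(9.74²)] / 52 = 93.4202
SE = √(s_p²(1/n₁ + 1/n₂)) = √(93.4202 × (1/15 + 1/39)) = 2.9366
t = (x̄₁ - x̄₂) / SE = (52.62 - 52.94) / 2.9366 = -0.32 / 2.9366 = -0.109
p-value = 0.9136

Since p-value > α = 0.01, we fail to reject H₀.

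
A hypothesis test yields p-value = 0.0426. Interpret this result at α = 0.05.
Since p = 0.0426 < α = 0.05, reject H₀.
There is sufficient evidence to reject the null hypothesis; the result is statistically significant at the 0.05 level.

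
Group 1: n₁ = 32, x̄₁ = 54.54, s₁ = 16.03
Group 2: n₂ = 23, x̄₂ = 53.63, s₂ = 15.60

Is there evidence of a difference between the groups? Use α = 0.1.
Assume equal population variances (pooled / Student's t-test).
Student's two-sample t-test (equal variances):
H₀: μ₁ = μ₂
H₁: μ₁ ≠ μ₂
df = n₁ + n₂ - 2 = 53
Pooled variance s_p² = [(n₁-1)s₁² + (n₂-1)s₂²] / (n₁ + n₂ - 2) = [(31)(16.03²) + (22)(15.60²)] / 53 = 251.3152
SE = √(s_p²(1/n₁ + 1/n₂)) = √(251.3152 × (1/32 + 1/23)) = 4.3336
t = (x̄₁ - x̄₂) / SE = (54.54 - 53.63) / 4.3336 = 0.91 / 4.3336 = 0.210
p-value = 0.8345

Since p-value > α = 0.1, we fail to reject H₀.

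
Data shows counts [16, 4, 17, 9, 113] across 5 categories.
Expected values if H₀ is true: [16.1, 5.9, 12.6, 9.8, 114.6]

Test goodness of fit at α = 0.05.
Chi-square goodness of fit test:
H₀: observed counts match expected distribution
H₁: observed counts differ from expected distribution
df = k - 1 = 4
χ² = Σ(O - E)²/E
   = (16 - 16.1)²/16.1 + (4 - 5.9)²/5.9 + (17 - 12.6)²/12.6 + (9 - 9.8)²/9.8 + (113 - 114.6)²/114.6
   = 0.001 + 0.612 + 1.537 + 0.065 + 0.022
   = 2.24
p-value = 0.6923

Since p-value > α = 0.05, we fail to reject H₀.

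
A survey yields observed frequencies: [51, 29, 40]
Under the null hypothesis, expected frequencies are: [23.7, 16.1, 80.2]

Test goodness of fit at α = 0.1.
Chi-square goodness of fit test:
H₀: observed counts match expected distribution
H₁: observed counts differ from expected distribution
df = k - 1 = 2
χ² = Σ(O - E)²/E
   = (51 - 23.7)²/23.7 + (29 - 16.1)²/16.1 + (40 - 80.2)²/80.2
   = 31.447 + 10.336 + 20.150
   = 61.93
p-value < 0.0001

Since p-value < α = 0.1, we reject H₀.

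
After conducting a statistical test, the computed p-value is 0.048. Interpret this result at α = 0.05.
Since p = 0.048 < α = 0.05, reject H₀.
There is sufficient evidence to reject the null hypothesis; the result is statistically significant at the 0.05 level.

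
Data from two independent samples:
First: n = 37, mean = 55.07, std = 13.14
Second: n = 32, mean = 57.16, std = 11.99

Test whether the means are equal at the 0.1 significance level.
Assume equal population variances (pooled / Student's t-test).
Student's two-sample t-test (equal variances):
H₀: μ₁ = μ₂
H₁: μ₁ ≠ μ₂
df = n₁ + n₂ - 2 = 67
Pooled variance s_p² = [(n₁-1)s₁² + (n₂-1)s₂²] / (n₁ + n₂ - 2) = [(36)(13.14²) + (31)(11.99²)] / 67 = 159.2882
SE = √(s_p²(1/n₁ + 1/n₂)) = √(159.2882 × (1/37 + 1/32)) = 3.0468
t = (x̄₁ - x̄₂) / SE = (55.07 - 57.16) / 3.0468 = -2.09 / 3.0468 = -0.686
p-value = 0.4951

Since p-value > α = 0.1, we fail to reject H₀.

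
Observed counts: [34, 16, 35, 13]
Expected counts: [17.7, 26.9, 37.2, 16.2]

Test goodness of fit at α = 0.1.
Chi-square goodness of fit test:
H₀: observed counts match expected distribution
H₁: observed counts differ from expected distribution
df = k - 1 = 3
χ² = Σ(O - E)²/E
   = (34 - 17.7)²/17.7 + (16 - 26.9)²/26.9 + (35 - 37.2)²/37.2 + (13 - 16.2)²/16.2
   = 15.011 + 4.417 + 0.130 + 0.632
   = 20.19
p-value = 0.0002

Since p-value < α = 0.1, we reject H₀.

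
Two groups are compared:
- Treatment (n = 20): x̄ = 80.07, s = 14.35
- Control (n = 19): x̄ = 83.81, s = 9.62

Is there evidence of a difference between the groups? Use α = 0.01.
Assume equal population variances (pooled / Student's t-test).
Student's two-sample t-test (equal variances):
H₀: μ₁ = μ₂
H₁: μ₁ ≠ μ₂
df = n₁ + n₂ - 2 = 37
Pooled variance s_p² = [(n₁-1)s₁² + (n₂-1)s₂²] / (n₁ + n₂ - 2) = [(19)(14.35²) + (18)(9.62²)] / 37 = 150.7656
SE = √(s_p²(1/n₁ + 1/n₂)) = √(150.7656 × (1/20 + 1/19)) = 3.9336
t = (x̄₁ - x̄₂) / SE = (80.07 - 83.81) / 3.9336 = -3.74 / 3.9336 = -0.951
p-value = 0.3479

Since p-value > α = 0.01, we fail to reject H₀.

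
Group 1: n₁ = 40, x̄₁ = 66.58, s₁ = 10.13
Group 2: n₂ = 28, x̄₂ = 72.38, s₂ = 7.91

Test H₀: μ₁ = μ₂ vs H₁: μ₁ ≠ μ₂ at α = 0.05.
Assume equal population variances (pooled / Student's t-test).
Student's two-sample t-test (equal variances):
H₀: μ₁ = μ₂
H₁: μ₁ ≠ μ₂
df = n₁ + n₂ - 2 = 66
Pooled variance s_p² = [(n₁-1)s₁² + (n₂-1)s₂²] / (n₁ + n₂ - 2) = [(39)(10.13²) + (27)(7.91²)] / 66 = 86.2333
SE = √(s_p²(1/n₁ + 1/n₂)) = √(86.2333 × (1/40 + 1/28)) = 2.2881
t = (x̄₁ - x̄₂) / SE = (66.58 - 72.38) / 2.2881 = -5.80 / 2.2881 = -2.535
p-value = 0.0136

Since p-value < α = 0.05, we reject H₀.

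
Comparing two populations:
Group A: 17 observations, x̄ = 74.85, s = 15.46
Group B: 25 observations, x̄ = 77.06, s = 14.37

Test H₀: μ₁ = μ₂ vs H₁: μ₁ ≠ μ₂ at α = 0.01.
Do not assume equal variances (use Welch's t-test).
Welch's two-sample t-test:
H₀: μ₁ = μ₂
H₁: μ₁ ≠ μ₂
s₁²/n₁ = 15.46²/17 = 14.0595,  s₂²/n₂ = 14.37²/25 = 8.2599
SE = √(s₁²/n₁ + s₂²/n₂) = √(14.0595 + 8.2599) = 4.7243
df (Welch-Satterthwaite) = (s₁²/n₁ + s₂²/n₂)² / [(s₁²/n₁)²/(n₁-1) + (s₂²/n₂)²/(n₂-1)] ≈ 32.78
t = (x̄₁ - x̄₂) / SE = (74.85 - 77.06) / 4.7243 = -2.21 / 4.7243 = -0.468
p-value = 0.6430

Since p-value > α = 0.01, we fail to reject H₀.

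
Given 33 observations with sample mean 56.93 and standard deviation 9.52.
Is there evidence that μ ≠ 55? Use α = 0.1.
One-sample t-test:
H₀: μ = 55
H₁: μ ≠ 55
df = n - 1 = 32
t = (x̄ - μ₀) / (s/√n) = (56.93 - 55) / (9.52/√33) = 1.165
p-value = 0.2528

Since p-value > α = 0.1, we fail to reject H₀.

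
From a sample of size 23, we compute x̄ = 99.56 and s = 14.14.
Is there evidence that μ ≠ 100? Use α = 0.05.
One-sample t-test:
H₀: μ = 100
H₁: μ ≠ 100
df = n - 1 = 22
t = (x̄ - μ₀) / (s/√n) = (99.56 - 100) / (14.14/√23) = -0.149
p-value = 0.8827

Since p-value > α = 0.05, we fail to reject H₀.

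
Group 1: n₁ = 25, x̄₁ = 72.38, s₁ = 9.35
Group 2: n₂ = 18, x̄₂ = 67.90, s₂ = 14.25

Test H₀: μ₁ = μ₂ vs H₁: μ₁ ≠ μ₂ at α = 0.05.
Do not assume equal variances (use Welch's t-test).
Welch's two-sample t-test:
H₀: μ₁ = μ₂
H₁: μ₁ ≠ μ₂
s₁²/n₁ = 9.35²/25 = 3.4969,  s₂²/n₂ = 14.25²/18 = 11.2812
SE = √(s₁²/n₁ + s₂²/n₂) = √(3.4969 + 11.2812) = 3.8442
df (Welch-Satterthwaite) = (s₁²/n₁ + s₂²/n₂)² / [(s₁²/n₁)²/(n₁-1) + (s₂²/n₂)²/(n₂-1)] ≈ 27.31
t = (x̄₁ - x̄₂) / SE = (72.38 - 67.90) / 3.8442 = 4.48 / 3.8442 = 1.165
p-value = 0.2539

Since p-value > α = 0.05, we fail to reject H₀.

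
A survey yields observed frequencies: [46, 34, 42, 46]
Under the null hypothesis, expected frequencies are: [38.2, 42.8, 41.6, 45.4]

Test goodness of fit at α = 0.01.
Chi-square goodness of fit test:
H₀: observed counts match expected distribution
H₁: observed counts differ from expected distribution
df = k - 1 = 3
χ² = Σ(O - E)²/E
   = (46 - 38.2)²/38.2 + (34 - 42.8)²/42.8 + (42 - 41.6)²/41.6 + (46 - 45.4)²/45.4
   = 1.593 + 1.809 + 0.004 + 0.008
   = 3.41
p-value = 0.3321

Since p-value > α = 0.01, we fail to reject H₀.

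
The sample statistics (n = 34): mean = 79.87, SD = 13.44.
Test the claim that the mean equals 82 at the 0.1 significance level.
One-sample t-test:
H₀: μ = 82
H₁: μ ≠ 82
df = n - 1 = 33
t = (x̄ - μ₀) / (s/√n) = (79.87 - 82) / (13.44/√34) = -0.924
p-value = 0.3621

Since p-value > α = 0.1, we fail to reject H₀.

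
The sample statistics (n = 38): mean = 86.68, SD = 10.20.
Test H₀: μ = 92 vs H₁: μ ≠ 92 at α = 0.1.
One-sample t-test:
H₀: μ = 92
H₁: μ ≠ 92
df = n - 1 = 37
t = (x̄ - μ₀) / (s/√n) = (86.68 - 92) / (10.20/√38) = -3.215
p-value = 0.0027

Since p-value < α = 0.1, we reject H₀.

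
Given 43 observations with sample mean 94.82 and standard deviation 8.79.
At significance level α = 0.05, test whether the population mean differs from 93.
One-sample t-test:
H₀: μ = 93
H₁: μ ≠ 93
df = n - 1 = 42
t = (x̄ - μ₀) / (s/√n) = (94.82 - 93) / (8.79/√43) = 1.358
p-value = 0.1818

Since p-value > α = 0.05, we fail to reject H₀.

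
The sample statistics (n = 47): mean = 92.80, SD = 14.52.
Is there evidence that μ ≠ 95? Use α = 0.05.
One-sample t-test:
H₀: μ = 95
H₁: μ ≠ 95
df = n - 1 = 46
t = (x̄ - μ₀) / (s/√n) = (92.80 - 95) / (14.52/√47) = -1.039
p-value = 0.3044

Since p-value > α = 0.05, we fail to reject H₀.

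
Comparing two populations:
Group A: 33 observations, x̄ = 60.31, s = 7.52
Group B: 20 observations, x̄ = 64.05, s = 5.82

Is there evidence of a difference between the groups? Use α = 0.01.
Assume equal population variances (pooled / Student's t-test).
Student's two-sample t-test (equal variances):
H₀: μ₁ = μ₂
H₁: μ₁ ≠ μ₂
df = n₁ + n₂ - 2 = 51
Pooled variance s_p² = [(n₁-1)s₁² + (n₂-1)s₂²] / (n₁ + n₂ - 2) = [(32)(7.52²) + (19)(5.82²)] / 51 = 48.1017
SE = √(s_p²(1/n₁ + 1/n₂)) = √(48.1017 × (1/33 + 1/20)) = 1.9654
t = (x̄₁ - x̄₂) / SE = (60.31 - 64.05) / 1.9654 = -3.74 / 1.9654 = -1.903
p-value = 0.0627

Since p-value > α = 0.01, we fail to reject H₀.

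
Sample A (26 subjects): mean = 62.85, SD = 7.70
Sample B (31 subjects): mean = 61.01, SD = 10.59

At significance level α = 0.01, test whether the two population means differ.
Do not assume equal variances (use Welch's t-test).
Welch's two-sample t-test:
H₀: μ₁ = μ₂
H₁: μ₁ ≠ μ₂
s₁²/n₁ = 7.70²/26 = 2.2804,  s₂²/n₂ = 10.59²/31 = 3.6177
SE = √(s₁²/n₁ + s₂²/n₂) = √(2.2804 + 3.6177) = 2.4286
df (Welch-Satterthwaite) = (s₁²/n₁ + s₂²/n₂)² / [(s₁²/n₁)²/(n₁-1) + (s₂²/n₂)²/(n₂-1)] ≈ 54.00
t = (x̄₁ - x̄₂) / SE = (62.85 - 61.01) / 2.4286 = 1.84 / 2.4286 = 0.758
p-value = 0.4520

Since p-value > α = 0.01, we fail to reject H₀.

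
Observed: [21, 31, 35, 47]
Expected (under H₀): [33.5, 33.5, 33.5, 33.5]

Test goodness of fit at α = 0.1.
Chi-square goodness of fit test:
H₀: observed counts match expected distribution
H₁: observed counts differ from expected distribution
df = k - 1 = 3
χ² = Σ(O - E)²/E
   = (21 - 33.5)²/33.5 + (31 - 33.5)²/33.5 + (35 - 33.5)²/33.5 + (47 - 33.5)²/33.5
   = 4.664 + 0.187 + 0.067 + 5.440
   = 10.36
p-value = 0.0158

Since p-value < α = 0.1, we reject H₀.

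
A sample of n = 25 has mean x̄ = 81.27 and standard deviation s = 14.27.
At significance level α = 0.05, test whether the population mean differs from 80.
One-sample t-test:
H₀: μ = 80
H₁: μ ≠ 80
df = n - 1 = 24
t = (x̄ - μ₀) / (s/√n) = (81.27 - 80) / (14.27/√25) = 0.445
p-value = 0.6603

Since p-value > α = 0.05, we fail to reject H₀.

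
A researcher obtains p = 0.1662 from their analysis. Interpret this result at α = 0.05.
Since p = 0.1662 > α = 0.05, fail to reject H₀.
There is insufficient evidence to reject the null hypothesis; the result is not statistically significant at the 0.05 level.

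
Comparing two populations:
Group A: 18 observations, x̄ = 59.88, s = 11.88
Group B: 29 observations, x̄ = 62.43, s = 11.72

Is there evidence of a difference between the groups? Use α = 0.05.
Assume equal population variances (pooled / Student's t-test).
Student's two-sample t-test (equal variances):
H₀: μ₁ = μ₂
H₁: μ₁ ≠ μ₂
df = n₁ + n₂ - 2 = 45
Pooled variance s_p² = [(n₁-1)s₁² + (n₂-1)s₂²] / (n₁ + n₂ - 2) = [(17)(11.88²) + (28)(11.72²)] / 45 = 138.7849
SE = √(s_p²(1/n₁ + 1/n₂)) = √(138.7849 × (1/18 + 1/29)) = 3.5350
t = (x̄₁ - x̄₂) / SE = (59.88 - 62.43) / 3.5350 = -2.55 / 3.5350 = -0.721
p-value = 0.4744

Since p-value > α = 0.05, we fail to reject H₀.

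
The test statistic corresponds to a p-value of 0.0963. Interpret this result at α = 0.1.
Since p = 0.0963 < α = 0.1, reject H₀.
There is sufficient evidence to reject the null hypothesis; the result is statistically significant at the 0.1 level.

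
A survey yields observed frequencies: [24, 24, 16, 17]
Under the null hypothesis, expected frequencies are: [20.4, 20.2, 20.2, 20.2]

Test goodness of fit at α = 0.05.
Chi-square goodness of fit test:
H₀: observed counts match expected distribution
H₁: observed counts differ from expected distribution
df = k - 1 = 3
χ² = Σ(O - E)²/E
   = (24 - 20.4)²/20.4 + (24 - 20.2)²/20.2 + (16 - 20.2)²/20.2 + (17 - 20.2)²/20.2
   = 0.635 + 0.715 + 0.873 + 0.507
   = 2.73
p-value = 0.4351

Since p-value > α = 0.05, we fail to reject H₀.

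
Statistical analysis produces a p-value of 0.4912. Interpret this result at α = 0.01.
Since p = 0.4912 > α = 0.01, fail to reject H₀.
There is insufficient evidence to reject the null hypothesis; the result is not statistically significant at the 0.01 level.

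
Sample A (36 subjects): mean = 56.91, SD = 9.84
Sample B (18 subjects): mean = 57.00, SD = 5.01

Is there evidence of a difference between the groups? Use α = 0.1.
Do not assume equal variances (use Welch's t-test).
Welch's two-sample t-test:
H₀: μ₁ = μ₂
H₁: μ₁ ≠ μ₂
s₁²/n₁ = 9.84²/36 = 2.6896,  s₂²/n₂ = 5.01²/18 = 1.3944
SE = √(s₁²/n₁ + s₂²/n₂) = √(2.6896 + 1.3944) = 2.0209
df (Welch-Satterthwaite) = (s₁²/n₁ + s₂²/n₂)² / [(s₁²/n₁)²/(n₁-1) + (s₂²/n₂)²/(n₂-1)] ≈ 51.95
t = (x̄₁ - x̄₂) / SE = (56.91 - 57.00) / 2.0209 = -0.09 / 2.0209 = -0.045
p-value = 0.9646

Since p-value > α = 0.1, we fail to reject H₀.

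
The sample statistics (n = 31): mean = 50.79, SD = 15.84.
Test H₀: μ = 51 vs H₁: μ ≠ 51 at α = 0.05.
One-sample t-test:
H₀: μ = 51
H₁: μ ≠ 51
df = n - 1 = 30
t = (x̄ - μ₀) / (s/√n) = (50.79 - 51) / (15.84/√31) = -0.074
p-value = 0.9416

Since p-value > α = 0.05, we fail to reject H₀.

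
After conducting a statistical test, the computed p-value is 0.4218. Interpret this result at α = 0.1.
Since p = 0.4218 > α = 0.1, fail to reject H₀.
There is insufficient evidence to reject the null hypothesis; the result is not statistically significant at the 0.1 level.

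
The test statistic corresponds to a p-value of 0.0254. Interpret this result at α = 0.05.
Since p = 0.0254 < α = 0.05, reject H₀.
There is sufficient evidence to reject the null hypothesis; the result is statistically significant at the 0.05 level.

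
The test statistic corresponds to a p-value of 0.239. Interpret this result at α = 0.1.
Since p = 0.239 > α = 0.1, fail to reject H₀.
There is insufficient evidence to reject the null hypothesis; the result is not statistically significant at the 0.1 level.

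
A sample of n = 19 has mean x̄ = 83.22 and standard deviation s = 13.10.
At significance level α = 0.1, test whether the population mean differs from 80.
One-sample t-test:
H₀: μ = 80
H₁: μ ≠ 80
df = n - 1 = 18
t = (x̄ - μ₀) / (s/√n) = (83.22 - 80) / (13.10/√19) = 1.071
p-value = 0.2981

Since p-value > α = 0.1, we fail to reject H₀.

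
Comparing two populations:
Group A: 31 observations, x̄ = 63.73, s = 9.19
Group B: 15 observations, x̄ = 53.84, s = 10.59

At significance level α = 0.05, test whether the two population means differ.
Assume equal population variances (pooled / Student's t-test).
Student's two-sample t-test (equal variances):
H₀: μ₁ = μ₂
H₁: μ₁ ≠ μ₂
df = n₁ + n₂ - 2 = 44
Pooled variance s_p² = [(n₁-1)s₁² + (n₂-1)s₂²] / (n₁ + n₂ - 2) = [(30)(9.19²) + (14)(10.59²)] / 44 = 93.2672
SE = √(s_p²(1/n₁ + 1/n₂)) = √(93.2672 × (1/31 + 1/15)) = 3.0375
t = (x̄₁ - x̄₂) / SE = (63.73 - 53.84) / 3.0375 = 9.89 / 3.0375 = 3.256
p-value = 0.0022

Since p-value < α = 0.05, we reject H₀.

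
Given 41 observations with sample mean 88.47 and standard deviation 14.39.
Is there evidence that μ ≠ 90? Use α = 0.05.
One-sample t-test:
H₀: μ = 90
H₁: μ ≠ 90
df = n - 1 = 40
t = (x̄ - μ₀) / (s/√n) = (88.47 - 90) / (14.39/√41) = -0.681
p-value = 0.4999

Since p-value > α = 0.05, we fail to reject H₀.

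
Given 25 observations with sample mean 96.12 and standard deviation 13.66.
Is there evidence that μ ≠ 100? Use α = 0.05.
One-sample t-test:
H₀: μ = 100
H₁: μ ≠ 100
df = n - 1 = 24
t = (x̄ - μ₀) / (s/√n) = (96.12 - 100) / (13.66/√25) = -1.420
p-value = 0.1684

Since p-value > α = 0.05, we fail to reject H₀.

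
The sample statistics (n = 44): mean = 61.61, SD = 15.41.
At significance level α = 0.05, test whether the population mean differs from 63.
One-sample t-test:
H₀: μ = 63
H₁: μ ≠ 63
df = n - 1 = 43
t = (x̄ - μ₀) / (s/√n) = (61.61 - 63) / (15.41/√44) = -0.598
p-value = 0.5528

Since p-value > α = 0.05, we fail to reject H₀.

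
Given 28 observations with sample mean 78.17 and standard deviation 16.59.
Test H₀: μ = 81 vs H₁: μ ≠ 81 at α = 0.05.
One-sample t-test:
H₀: μ = 81
H₁: μ ≠ 81
df = n - 1 = 27
t = (x̄ - μ₀) / (s/√n) = (78.17 - 81) / (16.59/√28) = -0.903
p-value = 0.3747

Since p-value > α = 0.05, we fail to reject H₀.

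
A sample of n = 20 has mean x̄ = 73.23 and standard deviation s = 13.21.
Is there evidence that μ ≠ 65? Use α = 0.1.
One-sample t-test:
H₀: μ = 65
H₁: μ ≠ 65
df = n - 1 = 19
t = (x̄ - μ₀) / (s/√n) = (73.23 - 65) / (13.21/√20) = 2.786
p-value = 0.0118

Since p-value < α = 0.1, we reject H₀.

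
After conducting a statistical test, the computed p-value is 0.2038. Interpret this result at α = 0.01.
Since p = 0.2038 > α = 0.01, fail to reject H₀.
There is insufficient evidence to reject the null hypothesis; the result is not statistically significant at the 0.01 level.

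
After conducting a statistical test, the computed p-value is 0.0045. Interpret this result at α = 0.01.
Since p = 0.0045 < α = 0.01, reject H₀.
There is sufficient evidence to reject the null hypothesis; the result is statistically significant at the 0.01 level.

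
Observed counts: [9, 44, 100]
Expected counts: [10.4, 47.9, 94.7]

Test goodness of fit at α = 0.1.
Chi-square goodness of fit test:
H₀: observed counts match expected distribution
H₁: observed counts differ from expected distribution
df = k - 1 = 2
χ² = Σ(O - E)²/E
   = (9 - 10.4)²/10.4 + (44 - 47.9)²/47.9 + (100 - 94.7)²/94.7
   = 0.188 + 0.318 + 0.297
   = 0.80
p-value = 0.6694

Since p-value > α = 0.1, we fail to reject H₀.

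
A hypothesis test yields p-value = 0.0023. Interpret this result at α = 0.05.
Since p = 0.0023 < α = 0.05, reject H₀.
There is sufficient evidence to reject the null hypothesis; the result is statistically significant at the 0.05 level.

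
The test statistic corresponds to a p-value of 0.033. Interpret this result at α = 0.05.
Since p = 0.033 < α = 0.05, reject H₀.
There is sufficient evidence to reject the null hypothesis; the result is statistically significant at the 0.05 level.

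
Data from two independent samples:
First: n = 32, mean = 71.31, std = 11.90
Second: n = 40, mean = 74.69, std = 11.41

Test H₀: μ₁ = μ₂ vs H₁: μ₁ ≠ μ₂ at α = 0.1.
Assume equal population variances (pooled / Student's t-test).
Student's two-sample t-test (equal variances):
H₀: μ₁ = μ₂
H₁: μ₁ ≠ μ₂
df = n₁ + n₂ - 2 = 70
Pooled variance s_p² = [(n₁-1)s₁² + (n₂-1)s₂²] / (n₁ + n₂ - 2) = [(31)(11.90²) + (39)(11.41²)] / 70 = 135.2464
SE = √(s_p²(1/n₁ + 1/n₂)) = √(135.2464 × (1/32 + 1/40)) = 2.7582
t = (x̄₁ - x̄₂) / SE = (71.31 - 74.69) / 2.7582 = -3.38 / 2.7582 = -1.225
p-value = 0.2245

Since p-value > α = 0.1, we fail to reject H₀.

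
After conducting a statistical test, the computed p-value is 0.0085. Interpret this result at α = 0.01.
Since p = 0.0085 < α = 0.01, reject H₀.
There is sufficient evidence to reject the null hypothesis; the result is statistically significant at the 0.01 level.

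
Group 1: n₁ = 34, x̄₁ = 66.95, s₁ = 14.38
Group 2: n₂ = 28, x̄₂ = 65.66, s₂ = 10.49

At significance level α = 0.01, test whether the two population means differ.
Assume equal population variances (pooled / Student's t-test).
Student's two-sample t-test (equal variances):
H₀: μ₁ = μ₂
H₁: μ₁ ≠ μ₂
df = n₁ + n₂ - 2 = 60
Pooled variance s_p² = [(n₁-1)s₁² + (n₂-1)s₂²] / (n₁ + n₂ - 2) = [(33)(14.38²) + (27)(10.49²)] / 60 = 163.2495
SE = √(s_p²(1/n₁ + 1/n₂)) = √(163.2495 × (1/34 + 1/28)) = 3.2606
t = (x̄₁ - x̄₂) / SE = (66.95 - 65.66) / 3.2606 = 1.29 / 3.2606 = 0.396
p-value = 0.6938

Since p-value > α = 0.01, we fail to reject H₀.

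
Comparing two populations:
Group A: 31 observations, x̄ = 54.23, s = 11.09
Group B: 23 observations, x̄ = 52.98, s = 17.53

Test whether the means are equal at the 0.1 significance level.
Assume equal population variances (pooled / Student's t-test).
Student's two-sample t-test (equal variances):
H₀: μ₁ = μ₂
H₁: μ₁ ≠ μ₂
df = n₁ + n₂ - 2 = 52
Pooled variance s_p² = [(n₁-1)s₁² + (n₂-1)s₂²] / (n₁ + n₂ - 2) = [(30)(11.09²) + (22)(17.53²)] / 52 = 200.9666
SE = √(s_p²(1/n₁ + 1/n₂)) = √(200.9666 × (1/31 + 1/23)) = 3.9013
t = (x̄₁ - x̄₂) / SE = (54.23 - 52.98) / 3.9013 = 1.25 / 3.9013 = 0.320
p-value = 0.7499

Since p-value > α = 0.1, we fail to reject H₀.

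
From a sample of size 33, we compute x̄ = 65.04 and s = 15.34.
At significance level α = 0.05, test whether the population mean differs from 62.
One-sample t-test:
H₀: μ = 62
H₁: μ ≠ 62
df = n - 1 = 32
t = (x̄ - μ₀) / (s/√n) = (65.04 - 62) / (15.34/√33) = 1.138
p-value = 0.2634

Since p-value > α = 0.05, we fail to reject H₀.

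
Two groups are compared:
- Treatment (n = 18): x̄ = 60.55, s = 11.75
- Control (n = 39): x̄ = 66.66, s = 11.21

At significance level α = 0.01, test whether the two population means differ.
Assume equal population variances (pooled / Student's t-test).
Student's two-sample t-test (equal variances):
H₀: μ₁ = μ₂
H₁: μ₁ ≠ μ₂
df = n₁ + n₂ - 2 = 55
Pooled variance s_p² = [(n₁-1)s₁² + (n₂-1)s₂²] / (n₁ + n₂ - 2) = [(17)(11.75²) + (38)(11.21²)] / 55 = 129.4963
SE = √(s_p²(1/n₁ + 1/n₂)) = √(129.4963 × (1/18 + 1/39)) = 3.2426
t = (x̄₁ - x̄₂) / SE = (60.55 - 66.66) / 3.2426 = -6.11 / 3.2426 = -1.884
p-value = 0.0648

Since p-value > α = 0.01, we fail to reject H₀.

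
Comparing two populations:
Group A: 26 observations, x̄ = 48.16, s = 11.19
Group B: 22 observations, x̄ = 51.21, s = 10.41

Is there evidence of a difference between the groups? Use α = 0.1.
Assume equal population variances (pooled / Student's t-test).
Student's two-sample t-test (equal variances):
H₀: μ₁ = μ₂
H₁: μ₁ ≠ μ₂
df = n₁ + n₂ - 2 = 46
Pooled variance s_p² = [(n₁-1)s₁² + (n₂-1)s₂²] / (n₁ + n₂ - 2) = [(25)(11.19²) + (21)(10.41²)] / 46 = 117.5246
SE = √(s_p²(1/n₁ + 1/n₂)) = √(117.5246 × (1/26 + 1/22)) = 3.1404
t = (x̄₁ - x̄₂) / SE = (48.16 - 51.21) / 3.1404 = -3.05 / 3.1404 = -0.971
p-value = 0.3365

Since p-value > α = 0.1, we fail to reject H₀.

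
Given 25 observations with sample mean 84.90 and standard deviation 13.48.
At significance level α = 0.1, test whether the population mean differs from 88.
One-sample t-test:
H₀: μ = 88
H₁: μ ≠ 88
df = n - 1 = 24
t = (x̄ - μ₀) / (s/√n) = (84.90 - 88) / (13.48/√25) = -1.150
p-value = 0.2615

Since p-value > α = 0.1, we fail to reject H₀.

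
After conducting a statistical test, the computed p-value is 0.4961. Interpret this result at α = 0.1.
Since p = 0.4961 > α = 0.1, fail to reject H₀.
There is insufficient evidence to reject the null hypothesis; the result is not statistically significant at the 0.1 level.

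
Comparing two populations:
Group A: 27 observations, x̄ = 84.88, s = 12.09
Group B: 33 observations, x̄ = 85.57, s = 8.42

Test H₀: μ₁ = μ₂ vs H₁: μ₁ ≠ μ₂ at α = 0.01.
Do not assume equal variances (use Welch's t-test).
Welch's two-sample t-test:
H₀: μ₁ = μ₂
H₁: μ₁ ≠ μ₂
s₁²/n₁ = 12.09²/27 = 5.4136,  s₂²/n₂ = 8.42²/33 = 2.1484
SE = √(s₁²/n₁ + s₂²/n₂) = √(5.4136 + 2.1484) = 2.7499
df (Welch-Satterthwaite) = (s₁²/n₁ + s₂²/n₂)² / [(s₁²/n₁)²/(n₁-1) + (s₂²/n₂)²/(n₂-1)] ≈ 44.98
t = (x̄₁ - x̄₂) / SE = (84.88 - 85.57) / 2.7499 = -0.69 / 2.7499 = -0.251
p-value = 0.8030

Since p-value > α = 0.01, we fail to reject H₀.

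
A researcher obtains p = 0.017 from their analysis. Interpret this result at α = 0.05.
Since p = 0.017 < α = 0.05, reject H₀.
There is sufficient evidence to reject the null hypothesis; the result is statistically significant at the 0.05 level.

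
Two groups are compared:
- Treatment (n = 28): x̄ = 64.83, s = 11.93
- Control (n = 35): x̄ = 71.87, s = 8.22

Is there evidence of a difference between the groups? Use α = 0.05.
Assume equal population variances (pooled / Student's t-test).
Student's two-sample t-test (equal variances):
H₀: μ₁ = μ₂
H₁: μ₁ ≠ μ₂
df = n₁ + n₂ - 2 = 61
Pooled variance s_p² = [(n₁-1)s₁² + (n₂-1)s₂²] / (n₁ + n₂ - 2) = [(27)(11.93²) + (34)(8.22²)] / 61 = 100.6573
SE = √(s_p²(1/n₁ + 1/n₂)) = √(100.6573 × (1/28 + 1/35)) = 2.5438
t = (x̄₁ - x̄₂) / SE = (64.83 - 71.87) / 2.5438 = -7.04 / 2.5438 = -2.768
p-value = 0.0075

Since p-value < α = 0.05, we reject H₀.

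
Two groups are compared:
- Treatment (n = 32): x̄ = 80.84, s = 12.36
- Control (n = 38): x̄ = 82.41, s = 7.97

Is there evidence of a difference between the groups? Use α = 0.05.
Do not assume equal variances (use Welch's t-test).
Welch's two-sample t-test:
H₀: μ₁ = μ₂
H₁: μ₁ ≠ μ₂
s₁²/n₁ = 12.36²/32 = 4.7740,  s₂²/n₂ = 7.97²/38 = 1.6716
SE = √(s₁²/n₁ + s₂²/n₂) = √(4.7740 + 1.6716) = 2.5388
df (Welch-Satterthwaite) = (s₁²/n₁ + s₂²/n₂)² / [(s₁²/n₁)²/(n₁-1) + (s₂²/n₂)²/(n₂-1)] ≈ 51.25
t = (x̄₁ - x̄₂) / SE = (80.84 - 82.41) / 2.5388 = -1.57 / 2.5388 = -0.618
p-value = 0.5391

Since p-value > α = 0.05, we fail to reject H₀.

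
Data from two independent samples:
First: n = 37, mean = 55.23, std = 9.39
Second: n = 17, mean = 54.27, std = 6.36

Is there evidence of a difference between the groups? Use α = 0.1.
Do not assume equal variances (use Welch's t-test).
Welch's two-sample t-test:
H₀: μ₁ = μ₂
H₁: μ₁ ≠ μ₂
s₁²/n₁ = 9.39²/37 = 2.3830,  s₂²/n₂ = 6.36²/17 = 2.3794
SE = √(s₁²/n₁ + s₂²/n₂) = √(2.3830 + 2.3794) = 2.1823
df (Welch-Satterthwaite) = (s₁²/n₁ + s₂²/n₂)² / [(s₁²/n₁)²/(n₁-1) + (s₂²/n₂)²/(n₂-1)] ≈ 44.33
t = (x̄₁ - x̄₂) / SE = (55.23 - 54.27) / 2.1823 = 0.96 / 2.1823 = 0.440
p-value = 0.6621

Since p-value > α = 0.1, we fail to reject H₀.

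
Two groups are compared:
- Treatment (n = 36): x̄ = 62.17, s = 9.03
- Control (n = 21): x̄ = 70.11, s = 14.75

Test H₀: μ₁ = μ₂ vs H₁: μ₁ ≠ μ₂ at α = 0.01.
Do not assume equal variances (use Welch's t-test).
Welch's two-sample t-test:
H₀: μ₁ = μ₂
H₁: μ₁ ≠ μ₂
s₁²/n₁ = 9.03²/36 = 2.2650,  s₂²/n₂ = 14.75²/21 = 10.3601
SE = √(s₁²/n₁ + s₂²/n₂) = √(2.2650 + 10.3601) = 3.5532
df (Welch-Satterthwaite) = (s₁²/n₁ + s₂²/n₂)² / [(s₁²/n₁)²/(n₁-1) + (s₂²/n₂)²/(n₂-1)] ≈ 28.91
t = (x̄₁ - x̄₂) / SE = (62.17 - 70.11) / 3.5532 = -7.94 / 3.5532 = -2.235
p-value = 0.0333

Since p-value > α = 0.01, we fail to reject H₀.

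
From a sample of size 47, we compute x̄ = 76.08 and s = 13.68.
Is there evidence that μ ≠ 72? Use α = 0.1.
One-sample t-test:
H₀: μ = 72
H₁: μ ≠ 72
df = n - 1 = 46
t = (x̄ - μ₀) / (s/√n) = (76.08 - 72) / (13.68/√47) = 2.045
p-value = 0.0466

Since p-value < α = 0.1, we reject H₀.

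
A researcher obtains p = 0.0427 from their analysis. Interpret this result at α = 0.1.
Since p = 0.0427 < α = 0.1, reject H₀.
There is sufficient evidence to reject the null hypothesis; the result is statistically significant at the 0.1 level.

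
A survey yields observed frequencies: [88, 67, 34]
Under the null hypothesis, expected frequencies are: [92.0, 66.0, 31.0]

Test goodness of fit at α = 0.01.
Chi-square goodness of fit test:
H₀: observed counts match expected distribution
H₁: observed counts differ from expected distribution
df = k - 1 = 2
χ² = Σ(O - E)²/E
   = (88 - 92.0)²/92.0 + (67 - 66.0)²/66.0 + (34 - 31.0)²/31.0
   = 0.174 + 0.015 + 0.290
   = 0.48
p-value = 0.7869

Since p-value > α = 0.01, we fail to reject H₀.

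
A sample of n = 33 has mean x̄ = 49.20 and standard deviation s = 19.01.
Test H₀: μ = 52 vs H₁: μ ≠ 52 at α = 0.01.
One-sample t-test:
H₀: μ = 52
H₁: μ ≠ 52
df = n - 1 = 32
t = (x̄ - μ₀) / (s/√n) = (49.20 - 52) / (19.01/√33) = -0.846
p-value = 0.4038

Since p-value > α = 0.01, we fail to reject H₀.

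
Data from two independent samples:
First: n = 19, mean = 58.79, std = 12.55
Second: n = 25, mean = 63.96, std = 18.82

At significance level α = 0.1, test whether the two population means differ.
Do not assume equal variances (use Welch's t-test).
Welch's two-sample t-test:
H₀: μ₁ = μ₂
H₁: μ₁ ≠ μ₂
s₁²/n₁ = 12.55²/19 = 8.2896,  s₂²/n₂ = 18.82²/25 = 14.1677
SE = √(s₁²/n₁ + s₂²/n₂) = √(8.2896 + 14.1677) = 4.7389
df (Welch-Satterthwaite) = (s₁²/n₁ + s₂²/n₂)² / [(s₁²/n₁)²/(n₁-1) + (s₂²/n₂)²/(n₂-1)] ≈ 41.40
t = (x̄₁ - x̄₂) / SE = (58.79 - 63.96) / 4.7389 = -5.17 / 4.7389 = -1.091
p-value = 0.2816

Since p-value > α = 0.1, we fail to reject H₀.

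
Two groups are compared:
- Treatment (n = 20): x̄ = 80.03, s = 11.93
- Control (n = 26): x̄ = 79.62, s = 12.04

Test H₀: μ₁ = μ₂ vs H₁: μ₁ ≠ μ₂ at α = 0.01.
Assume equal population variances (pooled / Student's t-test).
Student's two-sample t-test (equal variances):
H₀: μ₁ = μ₂
H₁: μ₁ ≠ μ₂
df = n₁ + n₂ - 2 = 44
Pooled variance s_p² = [(n₁-1)s₁² + (n₂-1)s₂²] / (n₁ + n₂ - 2) = [(19)(11.93²) + (25)(12.04²)] / 44 = 143.8230
SE = √(s_p²(1/n₁ + 1/n₂)) = √(143.8230 × (1/20 + 1/26)) = 3.5669
t = (x̄₁ - x̄₂) / SE = (80.03 - 79.62) / 3.5669 = 0.41 / 3.5669 = 0.115
p-value = 0.9090

Since p-value > α = 0.01, we fail to reject H₀.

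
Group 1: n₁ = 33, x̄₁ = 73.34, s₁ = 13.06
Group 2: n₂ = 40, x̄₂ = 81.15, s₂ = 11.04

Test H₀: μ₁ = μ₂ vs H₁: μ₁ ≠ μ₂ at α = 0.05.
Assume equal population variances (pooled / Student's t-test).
Student's two-sample t-test (equal variances):
H₀: μ₁ = μ₂
H₁: μ₁ ≠ μ₂
df = n₁ + n₂ - 2 = 71
Pooled variance s_p² = [(n₁-1)s₁² + (n₂-1)s₂²] / (n₁ + n₂ - 2) = [(32)(13.06²) + (39)(11.04²)] / 71 = 143.8228
SE = √(s_p²(1/n₁ + 1/n₂)) = √(143.8228 × (1/33 + 1/40)) = 2.8203
t = (x̄₁ - x̄₂) / SE = (73.34 - 81.15) / 2.8203 = -7.81 / 2.8203 = -2.769
p-value = 0.0072

Since p-value < α = 0.05, we reject H₀.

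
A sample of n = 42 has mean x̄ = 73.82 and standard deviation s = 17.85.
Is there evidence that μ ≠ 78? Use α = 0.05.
One-sample t-test:
H₀: μ = 78
H₁: μ ≠ 78
df = n - 1 = 41
t = (x̄ - μ₀) / (s/√n) = (73.82 - 78) / (17.85/√42) = -1.518
p-value = 0.1368

Since p-value > α = 0.05, we fail to reject H₀.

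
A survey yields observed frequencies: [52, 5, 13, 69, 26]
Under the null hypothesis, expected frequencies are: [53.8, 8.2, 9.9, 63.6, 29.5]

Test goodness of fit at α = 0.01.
Chi-square goodness of fit test:
H₀: observed counts match expected distribution
H₁: observed counts differ from expected distribution
df = k - 1 = 4
χ² = Σ(O - E)²/E
   = (52 - 53.8)²/53.8 + (5 - 8.2)²/8.2 + (13 - 9.9)²/9.9 + (69 - 63.6)²/63.6 + (26 - 29.5)²/29.5
   = 0.060 + 1.249 + 0.971 + 0.458 + 0.415
   = 3.15
p-value = 0.5325

Since p-value > α = 0.01, we fail to reject H₀.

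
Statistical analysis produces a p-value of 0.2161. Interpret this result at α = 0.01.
Since p = 0.2161 > α = 0.01, fail to reject H₀.
There is insufficient evidence to reject the null hypothesis; the result is not statistically significant at the 0.01 level.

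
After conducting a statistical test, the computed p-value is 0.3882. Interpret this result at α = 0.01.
Since p = 0.3882 > α = 0.01, fail to reject H₀.
There is insufficient evidence to reject the null hypothesis; the result is not statistically significant at the 0.01 level.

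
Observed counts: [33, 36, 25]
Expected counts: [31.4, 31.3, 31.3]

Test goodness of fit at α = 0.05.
Chi-square goodness of fit test:
H₀: observed counts match expected distribution
H₁: observed counts differ from expected distribution
df = k - 1 = 2
χ² = Σ(O - E)²/E
   = (33 - 31.4)²/31.4 + (36 - 31.3)²/31.3 + (25 - 31.3)²/31.3
   = 0.082 + 0.706 + 1.268
   = 2.06
p-value = 0.3578

Since p-value > α = 0.05, we fail to reject H₀.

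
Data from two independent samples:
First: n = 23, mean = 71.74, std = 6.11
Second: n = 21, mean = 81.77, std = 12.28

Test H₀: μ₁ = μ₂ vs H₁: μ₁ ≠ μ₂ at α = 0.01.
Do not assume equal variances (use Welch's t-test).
Welch's two-sample t-test:
H₀: μ₁ = μ₂
H₁: μ₁ ≠ μ₂
s₁²/n₁ = 6.11²/23 = 1.6231,  s₂²/n₂ = 12.28²/21 = 7.1809
SE = √(s₁²/n₁ + s₂²/n₂) = √(1.6231 + 7.1809) = 2.9672
df (Welch-Satterthwaite) = (s₁²/n₁ + s₂²/n₂)² / [(s₁²/n₁)²/(n₁-1) + (s₂²/n₂)²/(n₂-1)] ≈ 28.73
t = (x̄₁ - x̄₂) / SE = (71.74 - 81.77) / 2.9672 = -10.03 / 2.9672 = -3.380
p-value = 0.0021

Since p-value < α = 0.01, we reject H₀.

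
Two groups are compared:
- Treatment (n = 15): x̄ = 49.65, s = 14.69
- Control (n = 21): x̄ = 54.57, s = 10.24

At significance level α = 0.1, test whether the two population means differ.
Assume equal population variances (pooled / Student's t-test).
Student's two-sample t-test (equal variances):
H₀: μ₁ = μ₂
H₁: μ₁ ≠ μ₂
df = n₁ + n₂ - 2 = 34
Pooled variance s_p² = [(n₁-1)s₁² + (n₂-1)s₂²] / (n₁ + n₂ - 2) = [(14)(14.69²) + (20)(10.24²)] / 34 = 150.5382
SE = √(s_p²(1/n₁ + 1/n₂)) = √(150.5382 × (1/15 + 1/21)) = 4.1478
t = (x̄₁ - x̄₂) / SE = (49.65 - 54.57) / 4.1478 = -4.92 / 4.1478 = -1.186
p-value = 0.2438

Since p-value > α = 0.1, we fail to reject H₀.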